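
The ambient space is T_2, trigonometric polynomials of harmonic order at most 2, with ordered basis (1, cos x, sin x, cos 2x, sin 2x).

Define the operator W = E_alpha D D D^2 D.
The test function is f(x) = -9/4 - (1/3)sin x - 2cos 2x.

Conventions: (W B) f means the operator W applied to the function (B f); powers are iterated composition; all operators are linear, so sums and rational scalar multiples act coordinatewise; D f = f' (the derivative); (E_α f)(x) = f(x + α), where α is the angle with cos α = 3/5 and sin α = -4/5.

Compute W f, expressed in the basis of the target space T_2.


the result is g(x) = -(1/5)cos x - (4/15)sin x - (1536/25)cos 2x - (448/25)sin 2x

D f = -(1/3)cos x + 4sin 2x
D D f = (1/3)sin x + 8cos 2x
D D D f = (1/3)cos x - 16sin 2x
D D^2 D f = -(1/3)sin x - 32cos 2x
D D D^2 D f = -(1/3)cos x + 64sin 2x
E_alpha D D D^2 D f = -(1/5)cos x - (4/15)sin x - (1536/25)cos 2x - (448/25)sin 2x


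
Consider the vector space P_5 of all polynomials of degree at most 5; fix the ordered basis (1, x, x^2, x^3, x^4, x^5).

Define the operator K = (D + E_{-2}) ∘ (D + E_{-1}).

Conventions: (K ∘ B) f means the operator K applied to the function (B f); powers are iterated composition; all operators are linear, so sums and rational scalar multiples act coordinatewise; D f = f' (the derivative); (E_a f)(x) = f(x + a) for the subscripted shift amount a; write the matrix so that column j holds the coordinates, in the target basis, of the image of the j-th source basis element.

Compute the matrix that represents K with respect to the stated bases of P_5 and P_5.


image of 1: 1
image of x: x - 1
image of x^2: x^2 - 2x + 5
image of x^3: x^3 - 3x^2 + 15x - 12
image of x^4: x^4 - 4x^3 + 30x^2 - 48x + 45
image of x^5: x^5 - 5x^4 + 50x^3 - 120x^2 + 225x - 158
each image's coordinates form column j of the matrix

the matrix is [[1, -1, 5, -12, 45, -158]; [0, 1, -2, 15, -48, 225]; [0, 0, 1, -3, 30, -120]; [0, 0, 0, 1, -4, 50]; [0, 0, 0, 0, 1, -5]; [0, 0, 0, 0, 0, 1]] (rows listed top to bottom)


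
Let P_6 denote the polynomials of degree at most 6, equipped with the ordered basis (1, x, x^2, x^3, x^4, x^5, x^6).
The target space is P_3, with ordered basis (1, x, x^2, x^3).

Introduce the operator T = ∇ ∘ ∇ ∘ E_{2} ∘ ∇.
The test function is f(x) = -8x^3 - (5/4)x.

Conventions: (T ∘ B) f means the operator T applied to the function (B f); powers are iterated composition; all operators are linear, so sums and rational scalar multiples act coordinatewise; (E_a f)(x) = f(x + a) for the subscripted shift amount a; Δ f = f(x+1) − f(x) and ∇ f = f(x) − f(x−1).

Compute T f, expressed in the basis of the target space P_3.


∇ f = -24x^2 + 24x - 37/4
E_{2} ∇ f = -24x^2 - 72x - 229/4
∇ E_{2} ∇ f = -48x - 48
∇ ∇ E_{2} ∇ f = -48

the image equals g(x) = -48


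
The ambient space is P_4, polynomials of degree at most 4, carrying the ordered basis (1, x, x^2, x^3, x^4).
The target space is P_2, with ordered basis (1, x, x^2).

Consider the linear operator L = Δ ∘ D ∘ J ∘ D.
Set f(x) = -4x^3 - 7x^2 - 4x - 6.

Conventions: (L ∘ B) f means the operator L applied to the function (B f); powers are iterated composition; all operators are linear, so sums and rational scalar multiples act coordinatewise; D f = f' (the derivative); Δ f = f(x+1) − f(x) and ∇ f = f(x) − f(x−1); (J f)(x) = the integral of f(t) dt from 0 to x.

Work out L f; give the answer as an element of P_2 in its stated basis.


the result is g(x) = -24x - 26

D f = -12x^2 - 14x - 4
J D f = -4x^3 - 7x^2 - 4x
D J D f = -12x^2 - 14x - 4
Δ (D ∘ J) D f = -24x - 26


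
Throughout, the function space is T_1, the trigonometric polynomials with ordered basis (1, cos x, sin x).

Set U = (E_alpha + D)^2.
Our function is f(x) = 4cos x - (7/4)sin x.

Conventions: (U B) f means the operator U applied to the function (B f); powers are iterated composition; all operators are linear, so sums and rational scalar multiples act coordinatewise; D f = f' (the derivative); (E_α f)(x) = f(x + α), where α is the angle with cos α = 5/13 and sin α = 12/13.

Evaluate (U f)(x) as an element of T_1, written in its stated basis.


E_alpha f = -(1/13)cos x - (227/52)sin x
D f = -(7/4)cos x - 4sin x
(E_alpha + D) f = -(95/52)cos x - (435/52)sin x
E_alpha (E_alpha + D) f = -(5695/676)cos x - (1035/676)sin x
D (E_alpha + D) f = -(435/52)cos x + (95/52)sin x
(E_alpha + D) (E_alpha + D) f = -(5675/338)cos x + (50/169)sin x

the result is g(x) = -(5675/338)cos x + (50/169)sin x


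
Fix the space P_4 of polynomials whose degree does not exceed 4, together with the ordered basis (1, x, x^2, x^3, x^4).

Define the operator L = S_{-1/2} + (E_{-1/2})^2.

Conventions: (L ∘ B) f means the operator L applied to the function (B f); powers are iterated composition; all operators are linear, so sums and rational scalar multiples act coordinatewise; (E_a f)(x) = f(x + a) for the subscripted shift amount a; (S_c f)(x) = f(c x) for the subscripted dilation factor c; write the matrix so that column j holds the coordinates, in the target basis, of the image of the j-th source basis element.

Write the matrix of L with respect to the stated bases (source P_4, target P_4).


image of 1: 2
image of x: (1/2)x - 1
image of x^2: (5/4)x^2 - 2x + 1
image of x^3: (7/8)x^3 - 3x^2 + 3x - 1
image of x^4: (17/16)x^4 - 4x^3 + 6x^2 - 4x + 1
each image's coordinates form column j of the matrix

the matrix is [[2, -1, 1, -1, 1]; [0, 1/2, -2, 3, -4]; [0, 0, 5/4, -3, 6]; [0, 0, 0, 7/8, -4]; [0, 0, 0, 0, 17/16]] (rows listed top to bottom)


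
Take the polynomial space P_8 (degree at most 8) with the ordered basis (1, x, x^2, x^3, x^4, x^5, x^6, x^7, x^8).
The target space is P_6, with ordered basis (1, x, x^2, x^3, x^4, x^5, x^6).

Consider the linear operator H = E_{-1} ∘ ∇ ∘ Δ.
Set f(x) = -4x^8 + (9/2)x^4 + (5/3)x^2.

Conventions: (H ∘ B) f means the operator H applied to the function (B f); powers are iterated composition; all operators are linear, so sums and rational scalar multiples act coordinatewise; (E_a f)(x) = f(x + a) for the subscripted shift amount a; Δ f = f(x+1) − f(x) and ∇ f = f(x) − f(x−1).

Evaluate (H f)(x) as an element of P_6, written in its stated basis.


Δ f = -32x^7 - 112x^6 - 224x^5 - 280x^4 - 206x^3 - 85x^2 - (32/3)x + 13/6
∇ Δ f = -224x^6 - 560x^4 - 170x^2 + 13/3
E_{-1} ∇ Δ f = -224x^6 + 1344x^5 - 3920x^4 + 6720x^3 - 6890x^2 + 3924x - 2849/3

the result is g(x) = -224x^6 + 1344x^5 - 3920x^4 + 6720x^3 - 6890x^2 + 3924x - 2849/3


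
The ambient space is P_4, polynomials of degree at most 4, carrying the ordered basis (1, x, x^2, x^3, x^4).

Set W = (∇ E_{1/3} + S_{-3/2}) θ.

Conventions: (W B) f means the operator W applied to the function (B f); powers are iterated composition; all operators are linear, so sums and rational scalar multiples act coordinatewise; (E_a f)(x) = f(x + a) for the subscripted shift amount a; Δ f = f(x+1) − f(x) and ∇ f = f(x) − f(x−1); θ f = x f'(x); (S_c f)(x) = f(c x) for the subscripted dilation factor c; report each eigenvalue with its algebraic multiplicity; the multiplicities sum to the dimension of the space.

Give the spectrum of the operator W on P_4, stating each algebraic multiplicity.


λ = -81/8 (multiplicity 1), λ = -3/2 (multiplicity 1), λ = 0 (multiplicity 1), λ = 9/2 (multiplicity 1), λ = 81/4 (multiplicity 1)

image of 1: 0
image of x: -(3/2)x + 1
image of x^2: (9/2)x^2 + 4x - 2/3
image of x^3: -(81/8)x^3 + 9x^2 - 3x + 1
image of x^4: (81/4)x^4 + 16x^3 - 8x^2 + (16/3)x - 20/27
the matrix is upper triangular; its diagonal is (0, -3/2, 9/2, -81/8, 81/4)
for a triangular matrix the eigenvalues are the diagonal entries, with algebraic multiplicity their repetition count


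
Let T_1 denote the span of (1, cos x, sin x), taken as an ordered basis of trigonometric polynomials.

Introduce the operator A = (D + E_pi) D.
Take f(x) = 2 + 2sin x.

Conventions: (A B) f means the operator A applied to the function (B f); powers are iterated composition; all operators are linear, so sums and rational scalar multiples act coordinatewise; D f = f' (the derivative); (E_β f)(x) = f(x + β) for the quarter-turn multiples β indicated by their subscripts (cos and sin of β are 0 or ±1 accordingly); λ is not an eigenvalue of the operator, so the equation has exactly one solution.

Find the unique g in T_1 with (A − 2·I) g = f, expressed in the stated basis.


the image equals g(x) = -1 + (1/5)cos x - (3/5)sin x

write g with unknown coordinates in the stated basis and equate coefficients in (A − 2·I) g = f
solving from the highest basis element down gives g = -1 + (1/5)cos x - (3/5)sin x
check: A g = (2/5)cos x + (4/5)sin x
so A g − 2·g = 2 + 2sin x = f ✓


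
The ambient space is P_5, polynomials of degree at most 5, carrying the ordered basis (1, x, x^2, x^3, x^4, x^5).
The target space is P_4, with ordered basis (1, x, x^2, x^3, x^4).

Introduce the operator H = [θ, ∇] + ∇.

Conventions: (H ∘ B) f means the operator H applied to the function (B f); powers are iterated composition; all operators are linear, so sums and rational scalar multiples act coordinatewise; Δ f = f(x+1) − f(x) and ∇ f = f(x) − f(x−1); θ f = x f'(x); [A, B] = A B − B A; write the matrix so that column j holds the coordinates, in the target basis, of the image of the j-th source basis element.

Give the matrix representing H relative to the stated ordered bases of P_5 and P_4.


image of 1: 0
image of x: 0
image of x^2: 1
image of x^3: 3x - 2
image of x^4: 6x^2 - 8x + 3
image of x^5: 10x^3 - 20x^2 + 15x - 4
each image's coordinates form column j of the matrix

the matrix is [[0, 0, 1, -2, 3, -4]; [0, 0, 0, 3, -8, 15]; [0, 0, 0, 0, 6, -20]; [0, 0, 0, 0, 0, 10]; [0, 0, 0, 0, 0, 0]] (rows listed top to bottom)


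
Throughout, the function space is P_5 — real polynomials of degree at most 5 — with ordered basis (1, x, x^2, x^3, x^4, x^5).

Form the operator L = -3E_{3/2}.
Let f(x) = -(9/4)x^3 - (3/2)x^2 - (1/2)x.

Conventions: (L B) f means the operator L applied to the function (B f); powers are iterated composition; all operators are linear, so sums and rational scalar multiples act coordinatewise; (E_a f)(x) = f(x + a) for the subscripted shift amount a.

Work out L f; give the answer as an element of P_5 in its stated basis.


the image equals g(x) = (27/4)x^3 + (279/8)x^2 + (969/16)x + 1125/32

E_{3/2} f = -(9/4)x^3 - (93/8)x^2 - (323/16)x - 375/32
(-3E_{3/2}) f = (27/4)x^3 + (279/8)x^2 + (969/16)x + 1125/32


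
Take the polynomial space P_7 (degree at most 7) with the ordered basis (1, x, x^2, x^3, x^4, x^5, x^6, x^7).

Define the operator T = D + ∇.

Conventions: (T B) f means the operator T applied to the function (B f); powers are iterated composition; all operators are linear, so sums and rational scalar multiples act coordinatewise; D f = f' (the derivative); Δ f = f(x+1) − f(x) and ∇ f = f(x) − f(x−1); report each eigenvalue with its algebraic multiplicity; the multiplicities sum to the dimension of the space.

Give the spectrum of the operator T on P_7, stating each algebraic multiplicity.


image of 1: 0
image of x: 2
image of x^2: 4x - 1
image of x^3: 6x^2 - 3x + 1
image of x^4: 8x^3 - 6x^2 + 4x - 1
image of x^5: 10x^4 - 10x^3 + 10x^2 - 5x + 1
image of x^6: 12x^5 - 15x^4 + 20x^3 - 15x^2 + 6x - 1
image of x^7: 14x^6 - 21x^5 + 35x^4 - 35x^3 + 21x^2 - 7x + 1
the matrix is upper triangular; its diagonal is (0, 0, 0, 0, 0, 0, 0, 0)
for a triangular matrix the eigenvalues are the diagonal entries, with algebraic multiplicity their repetition count

λ = 0 (multiplicity 8)


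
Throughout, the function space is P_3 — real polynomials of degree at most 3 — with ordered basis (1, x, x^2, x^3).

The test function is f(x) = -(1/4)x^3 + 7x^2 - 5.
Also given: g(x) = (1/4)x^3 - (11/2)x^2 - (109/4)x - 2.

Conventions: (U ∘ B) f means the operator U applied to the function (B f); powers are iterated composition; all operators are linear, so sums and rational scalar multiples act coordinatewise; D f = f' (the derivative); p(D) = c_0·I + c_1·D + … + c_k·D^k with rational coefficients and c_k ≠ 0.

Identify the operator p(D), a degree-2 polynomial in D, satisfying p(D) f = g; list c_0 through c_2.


D^0 f = -(1/4)x^3 + 7x^2 - 5
D^1 f = -(3/4)x^2 + 14x
D^2 f = -(3/2)x + 14
matching coefficients of g against c_0 f + c_1 Df + … from the top degree down determines the c_i
solution: c_0 = -1, c_1 = -2, c_2 = -1/2

p(D) = -I − 2·D − (1/2)·D^2, i.e. c_0 = -1, c_1 = -2, c_2 = -1/2


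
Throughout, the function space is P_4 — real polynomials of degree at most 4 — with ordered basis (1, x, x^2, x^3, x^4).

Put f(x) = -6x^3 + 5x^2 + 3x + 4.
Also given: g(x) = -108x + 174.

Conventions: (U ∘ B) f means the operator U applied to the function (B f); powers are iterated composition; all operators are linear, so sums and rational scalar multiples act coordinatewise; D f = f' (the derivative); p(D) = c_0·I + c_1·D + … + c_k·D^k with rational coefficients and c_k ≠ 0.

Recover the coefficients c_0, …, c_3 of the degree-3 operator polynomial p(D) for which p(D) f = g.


D^0 f = -6x^3 + 5x^2 + 3x + 4
D^1 f = -18x^2 + 10x + 3
D^2 f = -36x + 10
D^3 f = -36
matching coefficients of g against c_0 f + c_1 Df + … from the top degree down determines the c_i
solution: c_0 = 0, c_1 = 0, c_2 = 3, c_3 = -4

p(D) = 3·D^2 − 4·D^3, i.e. c_0 = 0, c_1 = 0, c_2 = 3, c_3 = -4


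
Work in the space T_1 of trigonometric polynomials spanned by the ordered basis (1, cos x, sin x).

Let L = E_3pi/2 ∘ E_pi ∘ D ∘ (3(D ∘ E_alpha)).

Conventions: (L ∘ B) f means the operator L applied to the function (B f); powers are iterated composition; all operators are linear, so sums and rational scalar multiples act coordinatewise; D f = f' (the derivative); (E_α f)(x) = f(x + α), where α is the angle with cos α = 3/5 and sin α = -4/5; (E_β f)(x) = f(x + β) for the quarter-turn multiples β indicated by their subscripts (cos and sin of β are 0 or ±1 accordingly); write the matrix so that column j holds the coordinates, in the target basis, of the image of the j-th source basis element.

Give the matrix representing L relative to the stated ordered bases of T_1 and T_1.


the matrix is [[0, 0, 0]; [0, -12/5, -9/5]; [0, 9/5, -12/5]] (rows listed top to bottom)

image of 1: 0
image of cos x: -(12/5)cos x + (9/5)sin x
image of sin x: -(9/5)cos x - (12/5)sin x
each image's coordinates form column j of the matrix


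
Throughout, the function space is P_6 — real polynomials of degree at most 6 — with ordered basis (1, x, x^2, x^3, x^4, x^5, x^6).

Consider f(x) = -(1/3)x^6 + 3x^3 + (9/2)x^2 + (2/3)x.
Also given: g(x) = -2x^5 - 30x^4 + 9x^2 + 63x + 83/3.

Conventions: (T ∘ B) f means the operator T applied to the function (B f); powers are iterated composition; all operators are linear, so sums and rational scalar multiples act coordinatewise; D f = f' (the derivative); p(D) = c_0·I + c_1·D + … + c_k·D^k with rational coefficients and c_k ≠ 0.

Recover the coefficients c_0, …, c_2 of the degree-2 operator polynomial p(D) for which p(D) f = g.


D^0 f = -(1/3)x^6 + 3x^3 + (9/2)x^2 + (2/3)x
D^1 f = -2x^5 + 9x^2 + 9x + 2/3
D^2 f = -10x^4 + 18x + 9
matching coefficients of g against c_0 f + c_1 Df + … from the top degree down determines the c_i
solution: c_0 = 0, c_1 = 1, c_2 = 3

p(D) = D + 3·D^2, i.e. c_0 = 0, c_1 = 1, c_2 = 3


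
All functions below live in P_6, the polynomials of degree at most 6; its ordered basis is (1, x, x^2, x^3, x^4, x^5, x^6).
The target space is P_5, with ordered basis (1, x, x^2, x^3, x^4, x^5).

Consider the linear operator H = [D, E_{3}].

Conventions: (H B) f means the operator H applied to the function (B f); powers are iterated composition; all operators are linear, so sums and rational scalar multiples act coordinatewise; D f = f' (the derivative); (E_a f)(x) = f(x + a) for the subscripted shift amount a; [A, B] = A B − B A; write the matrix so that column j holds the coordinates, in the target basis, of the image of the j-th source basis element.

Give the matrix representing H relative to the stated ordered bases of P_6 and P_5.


image of 1: 0
image of x: 0
image of x^2: 0
image of x^3: 0
image of x^4: 0
image of x^5: 0
image of x^6: 0
each image's coordinates form column j of the matrix

the matrix is [[0, 0, 0, 0, 0, 0, 0]; [0, 0, 0, 0, 0, 0, 0]; [0, 0, 0, 0, 0, 0, 0]; [0, 0, 0, 0, 0, 0, 0]; [0, 0, 0, 0, 0, 0, 0]; [0, 0, 0, 0, 0, 0, 0]] (rows listed top to bottom)


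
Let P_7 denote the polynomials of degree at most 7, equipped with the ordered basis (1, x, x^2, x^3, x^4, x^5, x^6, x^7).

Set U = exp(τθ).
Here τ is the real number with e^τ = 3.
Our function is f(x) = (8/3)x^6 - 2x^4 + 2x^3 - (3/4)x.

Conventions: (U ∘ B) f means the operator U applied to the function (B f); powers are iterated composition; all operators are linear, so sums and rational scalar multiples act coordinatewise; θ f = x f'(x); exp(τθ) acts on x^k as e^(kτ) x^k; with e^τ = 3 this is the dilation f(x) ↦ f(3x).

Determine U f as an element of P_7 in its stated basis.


exp(τθ) x^k = e^(kτ) x^k; with e^τ = 3 this sends x^k to 3^k x^k
x ↦ 3 x
x^3 ↦ 27 x^3
x^4 ↦ 81 x^4
x^6 ↦ 729 x^6
applying this coordinatewise to f: exp(τθ) f = 1944x^6 - 162x^4 + 54x^3 - (9/4)x

the result is g(x) = 1944x^6 - 162x^4 + 54x^3 - (9/4)x


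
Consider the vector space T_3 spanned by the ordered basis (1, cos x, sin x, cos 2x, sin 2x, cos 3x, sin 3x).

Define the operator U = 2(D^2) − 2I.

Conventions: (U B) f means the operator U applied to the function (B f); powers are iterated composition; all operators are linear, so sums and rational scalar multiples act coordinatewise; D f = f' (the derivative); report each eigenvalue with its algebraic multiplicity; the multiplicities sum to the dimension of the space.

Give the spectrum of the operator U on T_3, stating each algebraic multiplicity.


λ = -20 (multiplicity 2), λ = -10 (multiplicity 2), λ = -4 (multiplicity 2), λ = -2 (multiplicity 1)

image of 1: -2
image of cos x: -4cos x
image of sin x: -4sin x
image of cos 2x: -10cos 2x
image of sin 2x: -10sin 2x
image of cos 3x: -20cos 3x
image of sin 3x: -20sin 3x
the matrix is diagonal; its diagonal is (-2, -4, -4, -10, -10, -20, -20)
for a triangular matrix the eigenvalues are the diagonal entries, with algebraic multiplicity their repetition count


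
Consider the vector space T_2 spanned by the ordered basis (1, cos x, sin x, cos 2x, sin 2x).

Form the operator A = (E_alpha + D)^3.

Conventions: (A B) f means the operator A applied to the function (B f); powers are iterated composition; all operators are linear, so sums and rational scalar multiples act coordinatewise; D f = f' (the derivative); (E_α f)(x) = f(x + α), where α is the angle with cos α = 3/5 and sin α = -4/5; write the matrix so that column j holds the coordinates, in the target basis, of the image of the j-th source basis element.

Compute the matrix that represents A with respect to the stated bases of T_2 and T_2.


image of 1: 1
image of cos x: (18/125)cos x - (26/125)sin x
image of sin x: (26/125)cos x + (18/125)sin x
image of cos 2x: (13853/15625)cos 2x + (13754/15625)sin 2x
image of sin 2x: -(13754/15625)cos 2x + (13853/15625)sin 2x
each image's coordinates form column j of the matrix

the matrix is [[1, 0, 0, 0, 0]; [0, 18/125, 26/125, 0, 0]; [0, -26/125, 18/125, 0, 0]; [0, 0, 0, 13853/15625, -13754/15625]; [0, 0, 0, 13754/15625, 13853/15625]] (rows listed top to bottom)


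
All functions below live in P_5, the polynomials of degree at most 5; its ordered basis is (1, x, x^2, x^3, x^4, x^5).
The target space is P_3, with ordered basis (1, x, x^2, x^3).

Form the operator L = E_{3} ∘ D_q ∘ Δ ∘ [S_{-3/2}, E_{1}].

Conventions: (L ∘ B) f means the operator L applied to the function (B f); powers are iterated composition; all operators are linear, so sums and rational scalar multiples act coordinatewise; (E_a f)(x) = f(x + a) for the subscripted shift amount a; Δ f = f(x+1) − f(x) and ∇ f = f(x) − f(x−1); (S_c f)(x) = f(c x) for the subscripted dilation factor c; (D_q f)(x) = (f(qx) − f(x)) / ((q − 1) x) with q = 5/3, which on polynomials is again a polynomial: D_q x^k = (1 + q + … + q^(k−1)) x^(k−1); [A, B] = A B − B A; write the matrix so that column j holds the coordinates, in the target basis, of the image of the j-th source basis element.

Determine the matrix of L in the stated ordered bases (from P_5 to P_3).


image of 1: 0
image of x: 0
image of x^2: 0
image of x^3: 135/4
image of x^4: -270x - 945
image of x^5: (11025/8)x^2 + (38475/4)x + 272475/16
each image's coordinates form column j of the matrix

the matrix is [[0, 0, 0, 135/4, -945, 272475/16]; [0, 0, 0, 0, -270, 38475/4]; [0, 0, 0, 0, 0, 11025/8]; [0, 0, 0, 0, 0, 0]] (rows listed top to bottom)


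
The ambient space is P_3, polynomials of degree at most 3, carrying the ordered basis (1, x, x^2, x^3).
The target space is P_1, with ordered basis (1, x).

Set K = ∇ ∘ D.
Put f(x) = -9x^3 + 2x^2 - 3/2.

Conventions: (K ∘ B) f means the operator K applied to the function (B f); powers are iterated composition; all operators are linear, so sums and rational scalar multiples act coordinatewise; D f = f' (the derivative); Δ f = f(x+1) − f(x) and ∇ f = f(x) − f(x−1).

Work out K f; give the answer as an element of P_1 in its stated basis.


D f = -27x^2 + 4x
∇ D f = -54x + 31

g(x) = -54x + 31


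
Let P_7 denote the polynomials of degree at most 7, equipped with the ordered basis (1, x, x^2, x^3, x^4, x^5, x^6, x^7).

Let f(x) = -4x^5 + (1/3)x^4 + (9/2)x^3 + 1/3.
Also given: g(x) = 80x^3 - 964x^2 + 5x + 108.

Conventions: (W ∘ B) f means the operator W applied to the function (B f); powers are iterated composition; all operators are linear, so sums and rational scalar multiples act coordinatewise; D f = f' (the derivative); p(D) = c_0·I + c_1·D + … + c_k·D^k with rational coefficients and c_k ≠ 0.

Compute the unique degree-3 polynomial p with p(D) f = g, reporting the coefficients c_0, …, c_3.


p(D) = -D^2 + 4·D^3, i.e. c_0 = 0, c_1 = 0, c_2 = -1, c_3 = 4

D^0 f = -4x^5 + (1/3)x^4 + (9/2)x^3 + 1/3
D^1 f = -20x^4 + (4/3)x^3 + (27/2)x^2
D^2 f = -80x^3 + 4x^2 + 27x
D^3 f = -240x^2 + 8x + 27
matching coefficients of g against c_0 f + c_1 Df + … from the top degree down determines the c_i
solution: c_0 = 0, c_1 = 0, c_2 = -1, c_3 = 4


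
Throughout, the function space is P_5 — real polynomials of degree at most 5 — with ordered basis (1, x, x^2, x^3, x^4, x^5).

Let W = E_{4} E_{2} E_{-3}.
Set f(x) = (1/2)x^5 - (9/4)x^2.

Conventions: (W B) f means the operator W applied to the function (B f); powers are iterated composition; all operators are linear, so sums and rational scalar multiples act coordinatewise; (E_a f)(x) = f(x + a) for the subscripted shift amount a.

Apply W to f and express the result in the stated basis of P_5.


the result is g(x) = (1/2)x^5 + (15/2)x^4 + 45x^3 + (531/4)x^2 + 189x + 405/4

E_{-3} f = (1/2)x^5 - (15/2)x^4 + 45x^3 - (549/4)x^2 + 216x - 567/4
E_{2} E_{-3} f = (1/2)x^5 - (5/2)x^4 + 5x^3 - (29/4)x^2 + 7x - 11/4
E_{4} E_{2} E_{-3} f = (1/2)x^5 + (15/2)x^4 + 45x^3 + (531/4)x^2 + 189x + 405/4


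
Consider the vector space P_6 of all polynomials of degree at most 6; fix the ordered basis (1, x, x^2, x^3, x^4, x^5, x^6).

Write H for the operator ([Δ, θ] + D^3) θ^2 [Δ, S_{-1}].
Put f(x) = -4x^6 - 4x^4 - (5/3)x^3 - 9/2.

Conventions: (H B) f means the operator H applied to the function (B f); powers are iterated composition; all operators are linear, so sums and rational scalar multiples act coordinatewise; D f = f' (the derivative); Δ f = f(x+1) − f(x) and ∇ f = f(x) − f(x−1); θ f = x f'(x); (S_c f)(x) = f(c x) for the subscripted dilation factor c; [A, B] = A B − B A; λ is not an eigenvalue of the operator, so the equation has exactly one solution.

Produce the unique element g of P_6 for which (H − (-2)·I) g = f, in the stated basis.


write g with unknown coordinates in the stated basis and equate coefficients in (H − (-2)·I) g = f
solving from the highest basis element down gives g = -2x^6 + 1498x^4 + (35995/6)x^3 - 133704x^2 - 171428x - 300825/4
check: H g = -3000x^4 - 12000x^3 + 267408x^2 + 342856x + 150408
so H g − (-2)·g = -4x^6 - 4x^4 - (5/3)x^3 - 9/2 = f ✓

the image equals g(x) = -2x^6 + 1498x^4 + (35995/6)x^3 - 133704x^2 - 171428x - 300825/4


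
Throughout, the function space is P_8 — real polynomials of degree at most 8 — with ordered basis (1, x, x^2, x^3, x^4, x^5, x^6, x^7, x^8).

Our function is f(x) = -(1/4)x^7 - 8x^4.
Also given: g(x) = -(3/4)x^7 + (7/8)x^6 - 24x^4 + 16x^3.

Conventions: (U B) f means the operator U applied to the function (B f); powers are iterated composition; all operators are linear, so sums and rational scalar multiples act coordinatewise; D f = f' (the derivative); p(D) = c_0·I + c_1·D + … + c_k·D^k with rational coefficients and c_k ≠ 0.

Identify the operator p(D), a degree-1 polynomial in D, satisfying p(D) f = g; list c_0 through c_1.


D^0 f = -(1/4)x^7 - 8x^4
D^1 f = -(7/4)x^6 - 32x^3
matching coefficients of g against c_0 f + c_1 Df + … from the top degree down determines the c_i
solution: c_0 = 3, c_1 = -1/2

p(D) = 3·I − (1/2)·D, i.e. c_0 = 3, c_1 = -1/2


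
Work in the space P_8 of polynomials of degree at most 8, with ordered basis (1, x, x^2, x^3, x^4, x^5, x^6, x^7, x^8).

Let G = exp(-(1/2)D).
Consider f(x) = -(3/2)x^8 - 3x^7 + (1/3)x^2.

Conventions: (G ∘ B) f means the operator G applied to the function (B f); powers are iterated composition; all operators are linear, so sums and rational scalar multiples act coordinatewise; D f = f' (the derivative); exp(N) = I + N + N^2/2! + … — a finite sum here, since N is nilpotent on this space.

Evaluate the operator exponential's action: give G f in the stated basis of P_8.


the result is g(x) = -(3/2)x^8 + 3x^7 - (21/4)x^5 + (105/16)x^4 - (63/16)x^3 + (79/48)x^2 - (109/192)x + 155/1536

order-1 term: 6x^7 + (21/2)x^6 - (1/3)x
order-2 term: -(21/2)x^6 - (63/4)x^5 + 1/12
order-3 term: (21/2)x^5 + (105/8)x^4
order-4 term: -(105/16)x^4 - (105/16)x^3
order-5 term: (21/8)x^3 + (63/32)x^2
order-6 term: -(21/32)x^2 - (21/64)x
order-7 term: (3/32)x + 3/128
order-8 term: -3/512
the series for exp(-(1/2)D) f terminates at order 8
exp(-(1/2)D) f = -(3/2)x^8 + 3x^7 - (21/4)x^5 + (105/16)x^4 - (63/16)x^3 + (79/48)x^2 - (109/192)x + 155/1536


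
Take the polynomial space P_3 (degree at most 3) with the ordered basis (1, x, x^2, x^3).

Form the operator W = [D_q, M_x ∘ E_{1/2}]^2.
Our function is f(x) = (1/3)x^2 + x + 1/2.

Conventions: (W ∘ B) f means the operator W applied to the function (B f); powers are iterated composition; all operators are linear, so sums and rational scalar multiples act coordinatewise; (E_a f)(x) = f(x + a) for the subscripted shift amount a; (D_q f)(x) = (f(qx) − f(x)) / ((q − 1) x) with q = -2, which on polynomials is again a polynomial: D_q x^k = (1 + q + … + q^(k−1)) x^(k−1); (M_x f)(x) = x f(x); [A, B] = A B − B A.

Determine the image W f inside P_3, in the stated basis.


E_{1/2} f = (1/3)x^2 + (4/3)x + 13/12
M_x E_{1/2} f = (1/3)x^3 + (4/3)x^2 + (13/12)x
D_q (M_x ∘ E_{1/2}) f = x^2 - (4/3)x + 13/12
D_q f = -(1/3)x + 1
E_{1/2} D_q f = -(1/3)x + 5/6
M_x E_{1/2} D_q f = -(1/3)x^2 + (5/6)x
[D_q, M_x ∘ E_{1/2}] f = (4/3)x^2 - (13/6)x + 13/12
E_{1/2} [D_q, M_x ∘ E_{1/2}] f = (4/3)x^2 - (5/6)x + 1/3
M_x E_{1/2} [D_q, M_x ∘ E_{1/2}] f = (4/3)x^3 - (5/6)x^2 + (1/3)x
D_q (M_x ∘ E_{1/2}) [D_q, M_x ∘ E_{1/2}] f = 4x^2 + (5/6)x + 1/3
D_q [D_q, M_x ∘ E_{1/2}] f = -(4/3)x - 13/6
E_{1/2} D_q [D_q, M_x ∘ E_{1/2}] f = -(4/3)x - 17/6
M_x E_{1/2} D_q [D_q, M_x ∘ E_{1/2}] f = -(4/3)x^2 - (17/6)x
[D_q, M_x ∘ E_{1/2}] [D_q, M_x ∘ E_{1/2}] f = (16/3)x^2 + (11/3)x + 1/3

the result is g(x) = (16/3)x^2 + (11/3)x + 1/3


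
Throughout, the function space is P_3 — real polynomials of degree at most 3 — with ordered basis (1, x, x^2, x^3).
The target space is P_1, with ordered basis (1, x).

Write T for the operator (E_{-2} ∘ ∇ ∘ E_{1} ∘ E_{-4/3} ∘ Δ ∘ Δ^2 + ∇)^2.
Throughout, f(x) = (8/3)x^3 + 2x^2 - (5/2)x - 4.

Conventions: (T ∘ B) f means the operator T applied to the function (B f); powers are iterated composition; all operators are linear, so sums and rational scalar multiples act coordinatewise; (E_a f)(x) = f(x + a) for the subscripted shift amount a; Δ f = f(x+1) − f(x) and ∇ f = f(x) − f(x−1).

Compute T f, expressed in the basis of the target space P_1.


Δ f = 8x^2 + 12x + 13/6
Δ Δ f = 16x + 20
Δ Δ^2 f = 16
E_{-4/3} Δ Δ^2 f = 16
E_{1} E_{-4/3} Δ Δ^2 f = 16
∇ (E_{1} ∘ E_{-4/3} ∘ Δ) Δ^2 f = 0
E_{-2} ∇ (E_{1} ∘ E_{-4/3} ∘ Δ) Δ^2 f = 0
∇ f = 8x^2 - 4x - 11/6
(E_{-2} ∘ ∇ ∘ E_{1} ∘ E_{-4/3} ∘ Δ ∘ Δ^2 + ∇) f = 8x^2 - 4x - 11/6
Δ (E_{-2} ∘ ∇ ∘ E_{1} ∘ E_{-4/3} ∘ Δ ∘ Δ^2 + ∇) f = 16x + 4
Δ Δ (E_{-2} ∘ ∇ ∘ E_{1} ∘ E_{-4/3} ∘ Δ ∘ Δ^2 + ∇) f = 16
Δ Δ^2 (E_{-2} ∘ ∇ ∘ E_{1} ∘ E_{-4/3} ∘ Δ ∘ Δ^2 + ∇) f = 0
E_{-4/3} Δ Δ^2 (E_{-2} ∘ ∇ ∘ E_{1} ∘ E_{-4/3} ∘ Δ ∘ Δ^2 + ∇) f = 0
E_{1} E_{-4/3} Δ Δ^2 (E_{-2} ∘ ∇ ∘ E_{1} ∘ E_{-4/3} ∘ Δ ∘ Δ^2 + ∇) f = 0
∇ (E_{1} ∘ E_{-4/3} ∘ Δ) Δ^2 (E_{-2} ∘ ∇ ∘ E_{1} ∘ E_{-4/3} ∘ Δ ∘ Δ^2 + ∇) f = 0
E_{-2} ∇ (E_{1} ∘ E_{-4/3} ∘ Δ) Δ^2 (E_{-2} ∘ ∇ ∘ E_{1} ∘ E_{-4/3} ∘ Δ ∘ Δ^2 + ∇) f = 0
∇ (E_{-2} ∘ ∇ ∘ E_{1} ∘ E_{-4/3} ∘ Δ ∘ Δ^2 + ∇) f = 16x - 12
(E_{-2} ∘ ∇ ∘ E_{1} ∘ E_{-4/3} ∘ Δ ∘ Δ^2 + ∇) (E_{-2} ∘ ∇ ∘ E_{1} ∘ E_{-4/3} ∘ Δ ∘ Δ^2 + ∇) f = 16x - 12

the image equals g(x) = 16x - 12


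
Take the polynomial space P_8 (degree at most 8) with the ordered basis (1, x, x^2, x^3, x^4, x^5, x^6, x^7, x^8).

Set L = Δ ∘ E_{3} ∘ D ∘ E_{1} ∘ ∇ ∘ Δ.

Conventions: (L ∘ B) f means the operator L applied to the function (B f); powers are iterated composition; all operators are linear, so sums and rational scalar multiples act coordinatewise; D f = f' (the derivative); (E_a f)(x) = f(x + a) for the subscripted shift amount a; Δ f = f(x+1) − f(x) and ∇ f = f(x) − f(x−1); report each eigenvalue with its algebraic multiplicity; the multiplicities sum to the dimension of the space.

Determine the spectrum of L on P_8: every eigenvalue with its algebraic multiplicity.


image of 1: 0
image of x: 0
image of x^2: 0
image of x^3: 0
image of x^4: 24
image of x^5: 120x + 540
image of x^6: 360x^2 + 3240x + 7380
image of x^7: 840x^3 + 11340x^2 + 51660x + 79380
image of x^8: 1680x^4 + 30240x^3 + 206640x^2 + 635040x + 740208
the matrix is upper triangular; its diagonal is (0, 0, 0, 0, 0, 0, 0, 0, 0)
for a triangular matrix the eigenvalues are the diagonal entries, with algebraic multiplicity their repetition count

λ = 0 (multiplicity 9)


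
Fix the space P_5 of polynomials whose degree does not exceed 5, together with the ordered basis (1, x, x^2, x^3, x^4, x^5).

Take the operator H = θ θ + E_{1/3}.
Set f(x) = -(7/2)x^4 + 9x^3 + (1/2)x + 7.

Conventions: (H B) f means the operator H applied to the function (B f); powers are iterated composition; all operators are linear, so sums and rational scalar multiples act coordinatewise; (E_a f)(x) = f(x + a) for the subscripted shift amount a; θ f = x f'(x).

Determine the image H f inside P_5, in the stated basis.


the image equals g(x) = -(119/2)x^4 + (256/3)x^3 + (20/3)x^2 + (94/27)x + 604/81

θ f = -14x^4 + 27x^3 + (1/2)x
θ θ f = -56x^4 + 81x^3 + (1/2)x
E_{1/3} f = -(7/2)x^4 + (13/3)x^3 + (20/3)x^2 + (161/54)x + 604/81
(θ θ + E_{1/3}) f = -(119/2)x^4 + (256/3)x^3 + (20/3)x^2 + (94/27)x + 604/81


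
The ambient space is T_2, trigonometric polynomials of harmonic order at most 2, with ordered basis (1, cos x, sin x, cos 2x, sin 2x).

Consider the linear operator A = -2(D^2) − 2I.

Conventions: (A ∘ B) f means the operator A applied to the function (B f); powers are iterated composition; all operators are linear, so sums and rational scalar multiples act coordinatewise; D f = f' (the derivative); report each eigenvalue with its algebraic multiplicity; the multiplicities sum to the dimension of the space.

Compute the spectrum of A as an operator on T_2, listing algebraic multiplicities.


λ = -2 (multiplicity 1), λ = 0 (multiplicity 2), λ = 6 (multiplicity 2)

image of 1: -2
image of cos x: 0
image of sin x: 0
image of cos 2x: 6cos 2x
image of sin 2x: 6sin 2x
the matrix is diagonal; its diagonal is (-2, 0, 0, 6, 6)
for a triangular matrix the eigenvalues are the diagonal entries, with algebraic multiplicity their repetition count


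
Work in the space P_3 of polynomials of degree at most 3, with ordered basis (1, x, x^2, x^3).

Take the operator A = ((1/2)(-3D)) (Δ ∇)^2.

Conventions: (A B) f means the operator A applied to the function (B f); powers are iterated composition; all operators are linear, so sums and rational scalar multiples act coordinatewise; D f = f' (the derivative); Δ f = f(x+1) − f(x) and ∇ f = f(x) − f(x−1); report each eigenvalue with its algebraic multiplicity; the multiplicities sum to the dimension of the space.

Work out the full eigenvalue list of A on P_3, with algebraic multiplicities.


image of 1: 0
image of x: 0
image of x^2: 0
image of x^3: 0
the matrix is upper triangular; its diagonal is (0, 0, 0, 0)
for a triangular matrix the eigenvalues are the diagonal entries, with algebraic multiplicity their repetition count

λ = 0 (multiplicity 4)


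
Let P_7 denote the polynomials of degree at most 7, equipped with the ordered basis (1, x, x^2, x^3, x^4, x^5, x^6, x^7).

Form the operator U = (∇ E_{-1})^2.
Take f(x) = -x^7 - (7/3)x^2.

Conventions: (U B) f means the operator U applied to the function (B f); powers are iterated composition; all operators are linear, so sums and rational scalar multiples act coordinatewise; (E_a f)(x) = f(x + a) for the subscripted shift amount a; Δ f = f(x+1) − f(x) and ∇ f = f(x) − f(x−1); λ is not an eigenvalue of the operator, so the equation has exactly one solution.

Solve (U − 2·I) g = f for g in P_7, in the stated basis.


write g with unknown coordinates in the stated basis and equate coefficients in (U − 2·I) g = f
solving from the highest basis element down gives g = (1/2)x^7 + (21/2)x^5 - (315/2)x^4 + (2135/2)x^3 - (14644/3)x^2 + (32977/2)x - 87535/3
check: U g = 21x^5 - 315x^4 + 2135x^3 - 9765x^2 + 32977x - 175070/3
so U g − 2·g = -x^7 - (7/3)x^2 = f ✓

the result is g(x) = (1/2)x^7 + (21/2)x^5 - (315/2)x^4 + (2135/2)x^3 - (14644/3)x^2 + (32977/2)x - 87535/3


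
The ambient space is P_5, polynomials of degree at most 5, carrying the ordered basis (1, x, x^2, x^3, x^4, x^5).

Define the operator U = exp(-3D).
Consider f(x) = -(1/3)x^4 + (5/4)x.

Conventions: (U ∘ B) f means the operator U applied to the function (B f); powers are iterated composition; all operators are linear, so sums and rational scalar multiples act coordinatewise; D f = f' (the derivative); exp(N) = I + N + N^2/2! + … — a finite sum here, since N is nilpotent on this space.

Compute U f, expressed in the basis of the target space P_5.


the result is g(x) = -(1/3)x^4 + 4x^3 - 18x^2 + (149/4)x - 123/4

order-1 term: 4x^3 - 15/4
order-2 term: -18x^2
order-3 term: 36x
order-4 term: -27
the series for exp(-3D) f terminates at order 4
exp(-3D) f = -(1/3)x^4 + 4x^3 - 18x^2 + (149/4)x - 123/4


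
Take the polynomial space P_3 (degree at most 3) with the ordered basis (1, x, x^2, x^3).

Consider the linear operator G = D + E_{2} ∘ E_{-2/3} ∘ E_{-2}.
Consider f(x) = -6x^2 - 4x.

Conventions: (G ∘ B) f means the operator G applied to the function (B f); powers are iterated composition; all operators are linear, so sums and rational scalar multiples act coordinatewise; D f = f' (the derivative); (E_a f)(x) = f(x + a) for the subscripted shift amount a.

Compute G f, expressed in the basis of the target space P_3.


D f = -12x - 4
E_{-2} f = -6x^2 + 20x - 16
E_{-2/3} E_{-2} f = -6x^2 + 28x - 32
E_{2} E_{-2/3} E_{-2} f = -6x^2 + 4x
(D + E_{2} ∘ E_{-2/3} ∘ E_{-2}) f = -6x^2 - 8x - 4

the image equals g(x) = -6x^2 - 8x - 4


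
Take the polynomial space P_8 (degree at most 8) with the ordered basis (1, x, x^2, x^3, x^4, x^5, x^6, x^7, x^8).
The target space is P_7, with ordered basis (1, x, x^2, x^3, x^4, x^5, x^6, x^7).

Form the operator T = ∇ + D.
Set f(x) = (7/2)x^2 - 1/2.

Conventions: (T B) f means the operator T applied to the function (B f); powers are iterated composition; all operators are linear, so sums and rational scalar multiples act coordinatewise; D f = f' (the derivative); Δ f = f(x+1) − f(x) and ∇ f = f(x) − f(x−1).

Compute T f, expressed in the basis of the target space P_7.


g(x) = 14x - 7/2

∇ f = 7x - 7/2
D f = 7x
(∇ + D) f = 14x - 7/2


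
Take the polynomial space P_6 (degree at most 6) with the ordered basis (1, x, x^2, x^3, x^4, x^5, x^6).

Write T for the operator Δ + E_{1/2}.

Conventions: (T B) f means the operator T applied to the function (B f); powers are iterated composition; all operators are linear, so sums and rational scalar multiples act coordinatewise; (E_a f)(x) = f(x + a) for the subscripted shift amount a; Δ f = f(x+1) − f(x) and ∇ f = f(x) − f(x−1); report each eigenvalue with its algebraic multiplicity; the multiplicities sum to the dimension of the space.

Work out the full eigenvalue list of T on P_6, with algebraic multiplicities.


λ = 1 (multiplicity 7)

image of 1: 1
image of x: x + 3/2
image of x^2: x^2 + 3x + 5/4
image of x^3: x^3 + (9/2)x^2 + (15/4)x + 9/8
image of x^4: x^4 + 6x^3 + (15/2)x^2 + (9/2)x + 17/16
image of x^5: x^5 + (15/2)x^4 + (25/2)x^3 + (45/4)x^2 + (85/16)x + 33/32
image of x^6: x^6 + 9x^5 + (75/4)x^4 + (45/2)x^3 + (255/16)x^2 + (99/16)x + 65/64
the matrix is upper triangular; its diagonal is (1, 1, 1, 1, 1, 1, 1)
for a triangular matrix the eigenvalues are the diagonal entries, with algebraic multiplicity their repetition count


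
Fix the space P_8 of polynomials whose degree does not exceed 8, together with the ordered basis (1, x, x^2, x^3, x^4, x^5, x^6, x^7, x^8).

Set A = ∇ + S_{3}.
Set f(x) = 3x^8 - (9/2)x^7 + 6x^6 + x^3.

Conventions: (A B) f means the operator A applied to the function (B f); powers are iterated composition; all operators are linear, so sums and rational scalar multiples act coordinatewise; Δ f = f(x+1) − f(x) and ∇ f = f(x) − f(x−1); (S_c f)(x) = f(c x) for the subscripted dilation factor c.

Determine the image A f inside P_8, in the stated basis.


∇ f = 24x^7 - (231/2)x^6 + (597/2)x^5 - (915/2)x^4 + (891/2)x^3 - (531/2)x^2 + (177/2)x - 25/2
S_{3} f = 19683x^8 - (19683/2)x^7 + 4374x^6 + 27x^3
(∇ + S_{3}) f = 19683x^8 - (19635/2)x^7 + (8517/2)x^6 + (597/2)x^5 - (915/2)x^4 + (945/2)x^3 - (531/2)x^2 + (177/2)x - 25/2

the result is g(x) = 19683x^8 - (19635/2)x^7 + (8517/2)x^6 + (597/2)x^5 - (915/2)x^4 + (945/2)x^3 - (531/2)x^2 + (177/2)x - 25/2


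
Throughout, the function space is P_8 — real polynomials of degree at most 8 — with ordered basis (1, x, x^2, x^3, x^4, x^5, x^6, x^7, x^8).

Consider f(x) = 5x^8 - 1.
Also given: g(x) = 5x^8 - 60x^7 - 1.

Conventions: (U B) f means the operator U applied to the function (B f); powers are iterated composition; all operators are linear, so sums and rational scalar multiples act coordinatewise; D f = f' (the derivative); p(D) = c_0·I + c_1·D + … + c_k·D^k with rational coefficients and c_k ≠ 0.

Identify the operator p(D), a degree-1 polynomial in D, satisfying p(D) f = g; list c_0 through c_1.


D^0 f = 5x^8 - 1
D^1 f = 40x^7
matching coefficients of g against c_0 f + c_1 Df + … from the top degree down determines the c_i
solution: c_0 = 1, c_1 = -3/2

c_0 = 1, c_1 = -3/2


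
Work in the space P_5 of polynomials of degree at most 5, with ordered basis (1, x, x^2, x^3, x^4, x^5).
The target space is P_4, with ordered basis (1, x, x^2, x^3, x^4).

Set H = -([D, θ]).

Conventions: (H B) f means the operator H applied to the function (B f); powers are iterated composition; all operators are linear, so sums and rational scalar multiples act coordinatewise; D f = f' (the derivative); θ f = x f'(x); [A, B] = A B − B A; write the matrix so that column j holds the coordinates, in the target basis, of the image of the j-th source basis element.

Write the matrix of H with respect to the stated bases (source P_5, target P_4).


the matrix is [[0, -1, 0, 0, 0, 0]; [0, 0, -2, 0, 0, 0]; [0, 0, 0, -3, 0, 0]; [0, 0, 0, 0, -4, 0]; [0, 0, 0, 0, 0, -5]] (rows listed top to bottom)

image of 1: 0
image of x: -1
image of x^2: -2x
image of x^3: -3x^2
image of x^4: -4x^3
image of x^5: -5x^4
each image's coordinates form column j of the matrix
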